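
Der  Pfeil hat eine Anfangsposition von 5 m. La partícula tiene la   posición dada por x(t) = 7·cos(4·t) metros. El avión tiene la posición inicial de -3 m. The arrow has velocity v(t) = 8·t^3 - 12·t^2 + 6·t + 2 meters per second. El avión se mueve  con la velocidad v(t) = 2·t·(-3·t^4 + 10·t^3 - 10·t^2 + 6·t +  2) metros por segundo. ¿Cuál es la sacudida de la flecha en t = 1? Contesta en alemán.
Wir müssen unsere Gleichung für die Geschwindigkeit v(t) = 8·t^3 - 12·t^2 + 6·t + 2 2-mal ableiten. Die Ableitung von der Geschwindigkeit ergibt die Beschleunigung: a(t) = 24·t^2 - 24·t + 6. Mit d/dt von a(t) finden wir j(t) = 48·t - 24. Aus der Gleichung für den Ruck j(t) = 48·t - 24, setzen wir t = 1 ein und erhalten j = 24.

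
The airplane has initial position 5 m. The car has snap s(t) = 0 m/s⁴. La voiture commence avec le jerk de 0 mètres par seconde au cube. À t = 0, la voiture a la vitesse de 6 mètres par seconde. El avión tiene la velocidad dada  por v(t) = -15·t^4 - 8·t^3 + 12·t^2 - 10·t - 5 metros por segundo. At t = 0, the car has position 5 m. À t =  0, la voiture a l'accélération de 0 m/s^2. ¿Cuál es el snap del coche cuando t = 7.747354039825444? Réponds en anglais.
Using s(t) = 0 and substituting t = 7.747354039825444, we find s = 0.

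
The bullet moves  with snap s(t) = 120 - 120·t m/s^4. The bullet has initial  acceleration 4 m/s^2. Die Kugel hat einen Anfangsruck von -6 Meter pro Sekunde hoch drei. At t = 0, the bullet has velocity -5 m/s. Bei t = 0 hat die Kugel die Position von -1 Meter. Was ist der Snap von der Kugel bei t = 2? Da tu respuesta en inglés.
Using s(t) = 120 - 120·t and substituting t = 2, we find s = -120.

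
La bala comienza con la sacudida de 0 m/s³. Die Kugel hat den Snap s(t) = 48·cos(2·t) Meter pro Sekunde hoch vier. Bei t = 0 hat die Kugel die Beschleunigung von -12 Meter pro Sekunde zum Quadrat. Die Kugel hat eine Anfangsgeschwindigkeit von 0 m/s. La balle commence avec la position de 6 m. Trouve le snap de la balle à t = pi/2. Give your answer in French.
En utilisant s(t) = 48·cos(2·t) et en substituant t = pi/2, nous trouvons s = -48.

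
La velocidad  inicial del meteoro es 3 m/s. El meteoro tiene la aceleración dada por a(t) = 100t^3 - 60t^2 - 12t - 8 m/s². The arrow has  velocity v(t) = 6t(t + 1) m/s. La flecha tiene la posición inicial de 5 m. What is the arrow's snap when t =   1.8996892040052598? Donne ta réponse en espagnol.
Para resolver esto, necesitamos tomar 3 derivadas de nuestra ecuación de la velocidad v(t) = 6·t·(t + 1). Tomando d/dt de v(t), encontramos a(t) = 12·t + 6. Derivando la aceleración, obtenemos la sacudida: j(t) = 12. Tomando d/dt de j(t), encontramos s(t) = 0. De la ecuación del snap s(t) = 0, sustituimos t = 1.8996892040052598 para obtener s = 0.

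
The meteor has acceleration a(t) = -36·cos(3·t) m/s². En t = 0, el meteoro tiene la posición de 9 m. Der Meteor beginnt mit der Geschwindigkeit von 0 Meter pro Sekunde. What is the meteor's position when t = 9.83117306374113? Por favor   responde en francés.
Nous devons intégrer notre équation de l'accélération a(t) = -36·cos(3·t) 2 fois. En prenant ∫a(t)dt et en appliquant v(0) = 0, nous trouvons v(t) = -12·sin(3·t). En prenant ∫v(t)dt et en appliquant x(0) = 9, nous trouvons x(t) = 4·cos(3·t) + 5. En utilisant x(t) = 4·cos(3·t) + 5 et en substituant t = 9.83117306374113, nous trouvons x = 3.62235716775135.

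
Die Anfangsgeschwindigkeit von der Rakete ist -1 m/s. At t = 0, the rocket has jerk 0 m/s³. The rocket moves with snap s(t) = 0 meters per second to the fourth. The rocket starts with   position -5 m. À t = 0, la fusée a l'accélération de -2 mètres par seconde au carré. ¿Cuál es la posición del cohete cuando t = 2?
Necesitamos integrar nuestra ecuación del snap s(t) = 0 4 veces. La antiderivada del snap, con j(0) = 0, da la sacudida: j(t) = 0. Tomando ∫j(t)dt y aplicando a(0) = -2, encontramos a(t) = -2. Tomando ∫a(t)dt y aplicando v(0) = -1, encontramos v(t) = -2·t - 1. Integrando la velocidad y usando la condición inicial x(0) = -5, obtenemos x(t) = -t^2 - t - 5. Usando x(t) = -t^2 - t - 5 y sustituyendo t = 2, encontramos x = -11.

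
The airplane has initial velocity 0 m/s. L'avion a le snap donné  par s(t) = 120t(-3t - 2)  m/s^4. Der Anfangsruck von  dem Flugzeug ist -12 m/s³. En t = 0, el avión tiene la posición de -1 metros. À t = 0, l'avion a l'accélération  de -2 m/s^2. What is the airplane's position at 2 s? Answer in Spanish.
Partiendo del snap s(t) = 120·t·(-3·t - 2), tomamos 4 antiderivadas. Tomando ∫s(t)dt y aplicando j(0) = -12, encontramos j(t) = -120·t^3 - 120·t^2 - 12. La antiderivada de la sacudida es la aceleración. Usando a(0) = -2, obtenemos a(t) = -30·t^4 - 40·t^3 - 12·t - 2. La integral de la aceleración, con v(0) = 0, da la velocidad: v(t) = 2·t·(-3·t^4 - 5·t^3 - 3·t - 1). Tomando ∫v(t)dt y aplicando x(0) = -1, encontramos x(t) = -t^6 - 2·t^5 - 2·t^3 - t^2 - 1. Usando x(t) = -t^6 - 2·t^5 - 2·t^3 - t^2 - 1 y sustituyendo t = 2, encontramos x = -149.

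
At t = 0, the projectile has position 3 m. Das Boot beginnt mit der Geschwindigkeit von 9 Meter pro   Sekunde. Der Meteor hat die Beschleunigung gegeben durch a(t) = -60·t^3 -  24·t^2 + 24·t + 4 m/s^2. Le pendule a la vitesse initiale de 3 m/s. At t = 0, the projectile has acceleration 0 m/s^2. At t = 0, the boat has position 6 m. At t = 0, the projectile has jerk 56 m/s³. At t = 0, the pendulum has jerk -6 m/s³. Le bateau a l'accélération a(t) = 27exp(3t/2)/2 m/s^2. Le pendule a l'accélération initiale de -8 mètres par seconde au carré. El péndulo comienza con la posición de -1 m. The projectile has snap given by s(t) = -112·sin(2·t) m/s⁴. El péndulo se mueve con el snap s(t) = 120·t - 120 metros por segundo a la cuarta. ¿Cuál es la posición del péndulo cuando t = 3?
Debemos encontrar la antiderivada de nuestra ecuación del snap s(t) = 120·t - 120 4 veces. Tomando ∫s(t)dt y aplicando j(0) = -6, encontramos j(t) = 60·t^2 - 120·t - 6. La integral de la sacudida es la aceleración. Usando a(0) = -8, obtenemos a(t) = 20·t^3 - 60·t^2 - 6·t - 8. La integral de la aceleración es la velocidad. Usando v(0) = 3, obtenemos v(t) = 5·t^4 - 20·t^3 - 3·t^2 - 8·t + 3. La integral de la velocidad es la posición. Usando x(0) = -1, obtenemos x(t) = t^5 - 5·t^4 - t^3 - 4·t^2 + 3·t - 1. De la ecuación de la posición x(t) = t^5 - 5·t^4 - t^3 - 4·t^2 + 3·t - 1, sustituimos t = 3 para obtener x = -217.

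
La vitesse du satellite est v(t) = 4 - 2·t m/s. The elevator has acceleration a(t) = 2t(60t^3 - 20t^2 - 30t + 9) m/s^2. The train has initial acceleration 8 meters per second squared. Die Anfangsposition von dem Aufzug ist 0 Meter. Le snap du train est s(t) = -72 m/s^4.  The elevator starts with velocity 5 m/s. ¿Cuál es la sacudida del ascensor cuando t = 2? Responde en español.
Debemos derivar nuestra ecuación de la aceleración a(t) = 2·t·(60·t^3 - 20·t^2 - 30·t + 9) 1 vez. La derivada de la aceleración da la sacudida: j(t) = 120·t^3 - 40·t^2 + 2·t·(180·t^2 - 40·t - 30) - 60·t + 18. De la ecuación de la sacudida j(t) = 120·t^3 - 40·t^2 + 2·t·(180·t^2 - 40·t - 30) - 60·t + 18, sustituimos t = 2 para obtener j = 3138.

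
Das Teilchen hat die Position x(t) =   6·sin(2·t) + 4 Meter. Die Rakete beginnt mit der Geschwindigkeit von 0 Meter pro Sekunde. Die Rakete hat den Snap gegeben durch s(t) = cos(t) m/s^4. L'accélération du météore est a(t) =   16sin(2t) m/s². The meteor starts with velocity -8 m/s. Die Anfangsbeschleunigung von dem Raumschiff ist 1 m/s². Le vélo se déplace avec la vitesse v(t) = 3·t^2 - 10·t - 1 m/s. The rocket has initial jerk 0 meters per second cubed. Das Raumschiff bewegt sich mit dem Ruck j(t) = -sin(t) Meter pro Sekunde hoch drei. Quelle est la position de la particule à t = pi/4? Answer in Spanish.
Tenemos la posición x(t) = 6·sin(2·t) + 4. Sustituyendo t = pi/4: x(pi/4) = 10.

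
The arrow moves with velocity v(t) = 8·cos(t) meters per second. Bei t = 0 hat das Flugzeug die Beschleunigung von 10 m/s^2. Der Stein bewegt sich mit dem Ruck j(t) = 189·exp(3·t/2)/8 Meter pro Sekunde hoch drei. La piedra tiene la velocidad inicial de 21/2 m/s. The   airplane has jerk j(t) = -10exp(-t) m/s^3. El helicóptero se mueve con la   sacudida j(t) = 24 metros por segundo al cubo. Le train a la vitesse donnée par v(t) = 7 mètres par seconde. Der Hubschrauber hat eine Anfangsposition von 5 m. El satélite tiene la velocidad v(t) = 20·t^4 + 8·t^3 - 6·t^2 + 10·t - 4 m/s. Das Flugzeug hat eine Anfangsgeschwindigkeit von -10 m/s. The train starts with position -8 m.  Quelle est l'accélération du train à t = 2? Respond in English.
Starting from velocity v(t) = 7, we take 1 derivative. Taking d/dt of v(t), we find a(t) = 0. We have acceleration a(t) = 0. Substituting t = 2: a(2) = 0.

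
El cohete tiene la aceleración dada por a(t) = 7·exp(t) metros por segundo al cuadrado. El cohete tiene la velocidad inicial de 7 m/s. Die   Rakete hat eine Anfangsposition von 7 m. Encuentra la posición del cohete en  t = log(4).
Para resolver esto, necesitamos tomar 2 integrales de nuestra ecuación de la aceleración a(t) = 7·exp(t). Tomando ∫a(t)dt y aplicando v(0) = 7, encontramos v(t) = 7·exp(t). Integrando la velocidad y usando la condición inicial x(0) = 7, obtenemos x(t) = 7·exp(t). De la ecuación de la posición x(t) = 7·exp(t), sustituimos t = log(4) para obtener x = 28.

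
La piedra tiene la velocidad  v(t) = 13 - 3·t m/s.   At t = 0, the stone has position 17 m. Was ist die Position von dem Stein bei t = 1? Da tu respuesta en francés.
Nous devons trouver l'intégrale de notre équation de la vitesse v(t) = 13 - 3·t 1 fois. L'intégrale de la vitesse, avec x(0) = 17, donne la position: x(t) = -3·t^2/2 + 13·t + 17. De l'équation de la position x(t) = -3·t^2/2 + 13·t + 17, nous substituons t = 1 pour obtenir x = 57/2.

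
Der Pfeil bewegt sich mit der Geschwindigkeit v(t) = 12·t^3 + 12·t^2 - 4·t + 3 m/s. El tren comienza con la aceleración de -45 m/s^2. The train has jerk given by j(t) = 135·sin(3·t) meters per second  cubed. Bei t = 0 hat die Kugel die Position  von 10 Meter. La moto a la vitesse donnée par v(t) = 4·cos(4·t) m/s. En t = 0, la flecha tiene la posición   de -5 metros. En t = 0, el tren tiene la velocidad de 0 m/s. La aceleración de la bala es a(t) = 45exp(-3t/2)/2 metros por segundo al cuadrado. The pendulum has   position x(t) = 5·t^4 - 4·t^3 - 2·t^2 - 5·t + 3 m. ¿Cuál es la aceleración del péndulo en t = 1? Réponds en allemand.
Ausgehend von der Position x(t) = 5·t^4 - 4·t^3 - 2·t^2 - 5·t + 3, nehmen wir 2 Ableitungen. Durch Ableiten von der Position erhalten wir die Geschwindigkeit: v(t) = 20·t^3 - 12·t^2 - 4·t - 5. Durch Ableiten von der Geschwindigkeit erhalten wir die Beschleunigung: a(t) = 60·t^2 - 24·t - 4. Wir haben die Beschleunigung a(t) = 60·t^2 - 24·t - 4. Durch Einsetzen von t = 1: a(1) = 32.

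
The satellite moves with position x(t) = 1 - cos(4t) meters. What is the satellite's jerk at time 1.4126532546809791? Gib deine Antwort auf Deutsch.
Um dies zu lösen, müssen wir 3 Ableitungen unserer Gleichung für die Position x(t) = 1 - cos(4·t) nehmen. Durch Ableiten von der Position erhalten wir die Geschwindigkeit: v(t) = 4·sin(4·t). Die Ableitung von der Geschwindigkeit ergibt die Beschleunigung: a(t) = 16·cos(4·t). Durch Ableiten von der Beschleunigung erhalten wir den Ruck: j(t) = -64·sin(4·t). Mit j(t) = -64·sin(4·t) und Einsetzen von t = 1.4126532546809791, finden wir j = 37.8381623292886.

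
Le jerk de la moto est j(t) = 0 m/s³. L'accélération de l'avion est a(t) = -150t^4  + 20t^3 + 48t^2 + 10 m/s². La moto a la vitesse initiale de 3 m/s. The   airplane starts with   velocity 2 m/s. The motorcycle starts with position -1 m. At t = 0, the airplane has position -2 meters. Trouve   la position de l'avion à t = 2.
Nous devons trouver la primitive de notre équation de l'accélération a(t) = -150·t^4 + 20·t^3 + 48·t^2 + 10 2 fois. L'intégrale de l'accélération, avec v(0) = 2, donne la vitesse: v(t) = -30·t^5 + 5·t^4 + 16·t^3 + 10·t + 2. En prenant ∫v(t)dt et en appliquant x(0) = -2, nous trouvons x(t) = -5·t^6 + t^5 + 4·t^4 + 5·t^2 + 2·t - 2. Nous avons la position x(t) = -5·t^6 + t^5 + 4·t^4 + 5·t^2 + 2·t - 2. En substituant t = 2: x(2) = -202.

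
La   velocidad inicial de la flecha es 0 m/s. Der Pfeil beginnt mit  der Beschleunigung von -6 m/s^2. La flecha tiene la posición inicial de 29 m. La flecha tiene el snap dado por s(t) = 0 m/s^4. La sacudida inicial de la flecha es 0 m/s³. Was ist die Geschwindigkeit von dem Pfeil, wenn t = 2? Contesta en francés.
Nous devons trouver l'intégrale de notre équation du snap s(t) = 0 3 fois. En intégrant le snap et en utilisant la condition initiale j(0) = 0, nous obtenons j(t) = 0. En intégrant le jerk et en utilisant la condition initiale a(0) = -6, nous obtenons a(t) = -6. En intégrant l'accélération et en utilisant la condition initiale v(0) = 0, nous obtenons v(t) = -6·t. De l'équation de la vitesse v(t) = -6·t, nous substituons t = 2 pour obtenir v = -12.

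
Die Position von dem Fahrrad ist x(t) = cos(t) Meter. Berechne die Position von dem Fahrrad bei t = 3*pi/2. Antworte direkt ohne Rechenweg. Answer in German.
Bei t = 3*pi/2, x = 0.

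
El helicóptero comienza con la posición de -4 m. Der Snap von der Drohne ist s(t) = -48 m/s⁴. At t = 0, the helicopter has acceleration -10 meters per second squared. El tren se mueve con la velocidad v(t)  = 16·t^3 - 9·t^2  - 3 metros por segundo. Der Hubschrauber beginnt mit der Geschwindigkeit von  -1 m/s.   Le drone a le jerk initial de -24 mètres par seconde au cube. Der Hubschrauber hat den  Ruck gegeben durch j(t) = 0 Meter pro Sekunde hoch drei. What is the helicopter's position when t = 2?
To solve this, we need to take 3 antiderivatives of our jerk equation j(t) = 0. Finding the antiderivative of j(t) and using a(0) = -10: a(t) = -10. Finding the integral of a(t) and using v(0) = -1: v(t) = -10·t - 1. The antiderivative of velocity, with x(0) = -4, gives position: x(t) = -5·t^2 - t - 4. We have position x(t) = -5·t^2 - t - 4. Substituting t = 2: x(2) = -26.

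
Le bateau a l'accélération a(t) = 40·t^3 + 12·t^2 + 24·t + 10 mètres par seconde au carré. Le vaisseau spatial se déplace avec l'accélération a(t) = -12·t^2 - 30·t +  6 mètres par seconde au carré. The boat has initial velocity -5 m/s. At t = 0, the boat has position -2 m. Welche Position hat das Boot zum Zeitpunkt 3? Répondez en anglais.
We must find the antiderivative of our acceleration equation a(t) = 40·t^3 + 12·t^2 + 24·t + 10 2 times. The antiderivative of acceleration, with v(0) = -5, gives velocity: v(t) = 10·t^4 + 4·t^3 + 12·t^2 + 10·t - 5. Finding the antiderivative of v(t) and using x(0) = -2: x(t) = 2·t^5 + t^4 + 4·t^3 + 5·t^2 - 5·t - 2. We have position x(t) = 2·t^5 + t^4 + 4·t^3 + 5·t^2 - 5·t - 2. Substituting t = 3: x(3) = 703.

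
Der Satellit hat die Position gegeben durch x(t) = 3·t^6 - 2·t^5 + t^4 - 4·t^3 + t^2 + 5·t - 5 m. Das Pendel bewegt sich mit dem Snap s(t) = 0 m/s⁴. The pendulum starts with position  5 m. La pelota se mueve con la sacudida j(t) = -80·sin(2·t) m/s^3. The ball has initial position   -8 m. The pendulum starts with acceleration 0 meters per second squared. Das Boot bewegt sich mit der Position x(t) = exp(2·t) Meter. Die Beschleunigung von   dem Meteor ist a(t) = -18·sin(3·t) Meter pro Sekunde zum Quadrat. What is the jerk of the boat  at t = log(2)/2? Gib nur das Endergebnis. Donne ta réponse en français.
À t = log(2)/2, j = 16.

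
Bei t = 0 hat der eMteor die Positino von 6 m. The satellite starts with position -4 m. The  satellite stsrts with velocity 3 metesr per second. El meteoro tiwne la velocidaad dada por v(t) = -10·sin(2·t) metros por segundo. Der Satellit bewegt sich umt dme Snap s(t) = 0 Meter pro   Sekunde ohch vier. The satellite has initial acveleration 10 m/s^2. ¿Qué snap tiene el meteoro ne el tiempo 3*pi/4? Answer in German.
Wir müssen unsere Gleichung für die Geschwindigkeit v(t) = -10·sin(2·t) 3-mal ableiten. Mit d/dt von v(t) finden wir a(t) = -20·cos(2·t). Durch Ableiten von der Beschleunigung erhalten wir den Ruck: j(t) = 40·sin(2·t). Durch Ableiten von dem Ruck erhalten wir den Snap: s(t) = 80·cos(2·t). Mit s(t) = 80·cos(2·t) und Einsetzen von t = 3*pi/4, finden wir s = 0.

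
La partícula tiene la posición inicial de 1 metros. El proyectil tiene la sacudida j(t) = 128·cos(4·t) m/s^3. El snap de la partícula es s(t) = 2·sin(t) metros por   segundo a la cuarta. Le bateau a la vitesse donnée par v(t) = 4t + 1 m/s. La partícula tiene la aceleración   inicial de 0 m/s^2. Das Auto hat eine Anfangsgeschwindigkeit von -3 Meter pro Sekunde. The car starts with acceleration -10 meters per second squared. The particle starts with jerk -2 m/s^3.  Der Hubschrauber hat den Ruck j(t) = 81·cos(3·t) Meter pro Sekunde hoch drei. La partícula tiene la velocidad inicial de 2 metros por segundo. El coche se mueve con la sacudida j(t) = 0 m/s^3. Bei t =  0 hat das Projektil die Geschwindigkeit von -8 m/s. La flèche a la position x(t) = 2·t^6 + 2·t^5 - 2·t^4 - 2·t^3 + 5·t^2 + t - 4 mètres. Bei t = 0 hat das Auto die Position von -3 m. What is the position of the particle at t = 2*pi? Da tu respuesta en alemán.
Ausgehend von dem Snap s(t) = 2·sin(t), nehmen wir 4 Integrale. Die Stammfunktion von dem Snap, mit j(0) = -2, ergibt den Ruck: j(t) = -2·cos(t). Mit ∫j(t)dt und Anwendung von a(0) = 0, finden wir a(t) = -2·sin(t). Mit ∫a(t)dt und Anwendung von v(0) = 2, finden wir v(t) = 2·cos(t). Das Integral von der Geschwindigkeit ist die Position. Mit x(0) = 1 erhalten wir x(t) = 2·sin(t) + 1. Mit x(t) = 2·sin(t) + 1 und Einsetzen von t = 2*pi, finden wir x = 1.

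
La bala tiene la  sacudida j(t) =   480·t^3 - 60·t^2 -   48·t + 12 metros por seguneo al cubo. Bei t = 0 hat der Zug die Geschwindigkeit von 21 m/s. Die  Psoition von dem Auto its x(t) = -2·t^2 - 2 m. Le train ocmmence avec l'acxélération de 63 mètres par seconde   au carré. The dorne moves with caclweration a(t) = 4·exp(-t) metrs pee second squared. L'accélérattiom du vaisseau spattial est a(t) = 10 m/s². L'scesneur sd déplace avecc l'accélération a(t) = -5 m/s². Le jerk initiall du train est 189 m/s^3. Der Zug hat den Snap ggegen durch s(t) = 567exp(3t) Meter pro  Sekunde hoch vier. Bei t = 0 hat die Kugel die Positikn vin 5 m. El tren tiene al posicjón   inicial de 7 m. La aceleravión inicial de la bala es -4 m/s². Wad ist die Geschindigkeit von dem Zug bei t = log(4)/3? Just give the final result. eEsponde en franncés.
La réponse est 84.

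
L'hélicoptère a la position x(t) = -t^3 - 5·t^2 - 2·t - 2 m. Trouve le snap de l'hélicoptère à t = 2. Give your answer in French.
Nous devons dériver notre équation de la position x(t) = -t^3 - 5·t^2 - 2·t - 2 4 fois. La dérivée de la position donne la vitesse: v(t) = -3·t^2 - 10·t - 2. La dérivée de la vitesse donne l'accélération: a(t) = -6·t - 10. En prenant d/dt de a(t), nous trouvons j(t) = -6. En prenant d/dt de j(t), nous trouvons s(t) = 0. En utilisant s(t) = 0 et en substituant t = 2, nous trouvons s = 0.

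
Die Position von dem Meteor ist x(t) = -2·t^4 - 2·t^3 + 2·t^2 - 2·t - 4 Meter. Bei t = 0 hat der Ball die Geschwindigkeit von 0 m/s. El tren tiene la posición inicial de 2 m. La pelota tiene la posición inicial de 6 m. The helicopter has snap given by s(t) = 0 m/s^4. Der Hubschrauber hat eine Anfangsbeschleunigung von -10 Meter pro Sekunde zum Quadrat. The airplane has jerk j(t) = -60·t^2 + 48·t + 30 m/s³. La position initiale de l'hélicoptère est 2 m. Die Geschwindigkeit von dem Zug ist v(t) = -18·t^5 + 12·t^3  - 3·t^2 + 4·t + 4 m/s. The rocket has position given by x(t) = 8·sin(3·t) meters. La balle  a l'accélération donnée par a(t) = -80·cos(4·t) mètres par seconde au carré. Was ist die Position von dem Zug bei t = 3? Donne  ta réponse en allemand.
Wir müssen unsere Gleichung für die Geschwindigkeit v(t) = -18·t^5 + 12·t^3 - 3·t^2 + 4·t + 4 1-mal integrieren. Mit ∫v(t)dt und Anwendung von x(0) = 2, finden wir x(t) = -3·t^6 + 3·t^4 - t^3 + 2·t^2 + 4·t + 2. Mit x(t) = -3·t^6 + 3·t^4 - t^3 + 2·t^2 + 4·t + 2 und Einsetzen von t = 3, finden wir x = -1939.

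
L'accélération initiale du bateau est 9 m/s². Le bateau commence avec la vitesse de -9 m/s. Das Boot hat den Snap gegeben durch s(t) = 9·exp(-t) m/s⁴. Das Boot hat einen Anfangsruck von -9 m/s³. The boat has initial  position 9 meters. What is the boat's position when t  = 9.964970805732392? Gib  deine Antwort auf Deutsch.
Wir müssen die Stammfunktion unserer Gleichung für den Snap s(t) = 9·exp(-t) 4-mal finden. Durch Integration von dem Snap und Verwendung der Anfangsbedingung j(0) = -9, erhalten wir j(t) = -9·exp(-t). Mit ∫j(t)dt und Anwendung von a(0) = 9, finden wir a(t) = 9·exp(-t). Durch Integration von der Beschleunigung und Verwendung der Anfangsbedingung v(0) = -9, erhalten wir v(t) = -9·exp(-t). Durch Integration von der Geschwindigkeit und Verwendung der Anfangsbedingung x(0) = 9, erhalten wir x(t) = 9·exp(-t). Mit x(t) = 9·exp(-t) und Einsetzen von t = 9.964970805732392, finden wir x = 0.000423165912199883.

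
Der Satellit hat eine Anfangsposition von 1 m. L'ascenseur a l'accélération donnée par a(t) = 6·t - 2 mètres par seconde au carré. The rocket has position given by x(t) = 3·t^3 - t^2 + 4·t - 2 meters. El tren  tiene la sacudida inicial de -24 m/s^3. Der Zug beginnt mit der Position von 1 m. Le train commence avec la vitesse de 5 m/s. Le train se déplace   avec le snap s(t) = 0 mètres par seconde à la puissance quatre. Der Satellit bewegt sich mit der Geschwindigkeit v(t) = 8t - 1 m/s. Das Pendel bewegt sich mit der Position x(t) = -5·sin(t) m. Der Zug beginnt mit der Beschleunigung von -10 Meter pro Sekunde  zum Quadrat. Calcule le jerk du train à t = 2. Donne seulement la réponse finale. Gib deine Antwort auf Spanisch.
La sacudida en t = 2 es j = -24.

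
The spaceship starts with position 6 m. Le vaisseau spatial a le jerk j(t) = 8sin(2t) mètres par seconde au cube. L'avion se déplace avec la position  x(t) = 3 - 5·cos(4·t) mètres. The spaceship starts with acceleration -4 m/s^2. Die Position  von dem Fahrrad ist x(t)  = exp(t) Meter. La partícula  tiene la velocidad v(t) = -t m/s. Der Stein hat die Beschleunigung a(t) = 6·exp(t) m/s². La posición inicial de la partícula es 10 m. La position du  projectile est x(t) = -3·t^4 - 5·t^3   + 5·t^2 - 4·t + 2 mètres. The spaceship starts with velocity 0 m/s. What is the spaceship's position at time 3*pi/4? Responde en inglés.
We must find the antiderivative of our jerk equation j(t) = 8·sin(2·t) 3 times. The antiderivative of jerk, with a(0) = -4, gives acceleration: a(t) = -4·cos(2·t). The integral of acceleration, with v(0) = 0, gives velocity: v(t) = -2·sin(2·t). Finding the antiderivative of v(t) and using x(0) = 6: x(t) = cos(2·t) + 5. We have position x(t) = cos(2·t) + 5. Substituting t = 3*pi/4: x(3*pi/4) = 5.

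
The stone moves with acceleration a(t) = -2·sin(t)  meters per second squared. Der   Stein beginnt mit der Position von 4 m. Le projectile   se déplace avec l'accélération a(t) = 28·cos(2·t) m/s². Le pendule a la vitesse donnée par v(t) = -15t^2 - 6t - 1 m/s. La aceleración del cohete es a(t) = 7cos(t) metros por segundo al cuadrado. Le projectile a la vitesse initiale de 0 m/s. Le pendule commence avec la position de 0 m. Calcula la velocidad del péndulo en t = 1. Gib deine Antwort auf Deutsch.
Aus der Gleichung für die Geschwindigkeit v(t) = -15·t^2 - 6·t - 1, setzen wir t = 1 ein und erhalten v = -22.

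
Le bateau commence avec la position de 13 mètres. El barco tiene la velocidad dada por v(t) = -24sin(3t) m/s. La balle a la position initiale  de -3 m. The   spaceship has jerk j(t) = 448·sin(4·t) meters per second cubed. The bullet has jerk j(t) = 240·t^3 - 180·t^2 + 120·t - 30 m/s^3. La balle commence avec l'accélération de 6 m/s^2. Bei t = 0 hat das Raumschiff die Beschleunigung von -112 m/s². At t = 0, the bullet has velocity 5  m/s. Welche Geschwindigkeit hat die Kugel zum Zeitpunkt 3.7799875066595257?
Ausgehend von dem Ruck j(t) = 240·t^3 - 180·t^2 + 120·t - 30, nehmen wir 2 Stammfunktionen. Die Stammfunktion von dem Ruck ist die Beschleunigung. Mit a(0) = 6 erhalten wir a(t) = 60·t^4 - 60·t^3 + 60·t^2 - 30·t + 6. Durch Integration von der Beschleunigung und Verwendung der Anfangsbedingung v(0) = 5, erhalten wir v(t) = 12·t^5 - 15·t^4 + 20·t^3 - 15·t^2 + 6·t + 5. Aus der Gleichung für die Geschwindigkeit v(t) = 12·t^5 - 15·t^4 + 20·t^3 - 15·t^2 + 6·t + 5, setzen wir t = 3.7799875066595257 ein und erhalten v = 7091.68337250759.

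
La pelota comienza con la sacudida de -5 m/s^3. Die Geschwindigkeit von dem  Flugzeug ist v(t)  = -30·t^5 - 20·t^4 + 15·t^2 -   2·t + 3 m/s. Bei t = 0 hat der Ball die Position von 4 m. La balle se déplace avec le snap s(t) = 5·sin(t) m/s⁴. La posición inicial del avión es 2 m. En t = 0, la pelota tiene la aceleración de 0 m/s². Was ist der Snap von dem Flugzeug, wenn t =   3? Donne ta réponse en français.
Pour résoudre ceci, nous devons prendre 3 dérivées de notre équation de la vitesse v(t) = -30·t^5 - 20·t^4 + 15·t^2 - 2·t + 3. En dérivant la vitesse, nous obtenons l'accélération: a(t) = -150·t^4 - 80·t^3 + 30·t - 2. La dérivée de l'accélération donne le jerk: j(t) = -600·t^3 - 240·t^2 + 30. En dérivant le jerk, nous obtenons le snap: s(t) = -1800·t^2 - 480·t. De l'équation du snap s(t) = -1800·t^2 - 480·t, nous substituons t = 3 pour obtenir s = -17640.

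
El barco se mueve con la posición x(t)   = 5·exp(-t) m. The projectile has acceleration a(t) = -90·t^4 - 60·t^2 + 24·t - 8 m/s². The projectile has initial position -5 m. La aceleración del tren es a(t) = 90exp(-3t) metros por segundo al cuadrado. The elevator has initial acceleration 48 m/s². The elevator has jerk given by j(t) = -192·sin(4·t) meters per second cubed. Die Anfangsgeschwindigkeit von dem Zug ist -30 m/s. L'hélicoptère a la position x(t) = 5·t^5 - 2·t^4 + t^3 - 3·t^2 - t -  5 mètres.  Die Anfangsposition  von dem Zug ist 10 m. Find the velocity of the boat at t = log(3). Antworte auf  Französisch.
Pour résoudre ceci, nous devons prendre 1 dérivée de notre équation de la position x(t) = 5·exp(-t). En prenant d/dt de x(t), nous trouvons v(t) = -5·exp(-t). De l'équation de la vitesse v(t) = -5·exp(-t), nous substituons t = log(3) pour obtenir v = -5/3.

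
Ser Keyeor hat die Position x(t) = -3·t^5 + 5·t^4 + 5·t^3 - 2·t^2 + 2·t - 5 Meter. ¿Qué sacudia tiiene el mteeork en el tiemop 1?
Para resolver esto, necesitamos tomar 3 derivadas de nuestra ecuación de la posición x(t) = -3·t^5 + 5·t^4 + 5·t^3 - 2·t^2 + 2·t - 5. Tomando d/dt de x(t), encontramos v(t) = -15·t^4 + 20·t^3 + 15·t^2 - 4·t + 2. La derivada de la velocidad da la aceleración: a(t) = -60·t^3 + 60·t^2 + 30·t - 4. Derivando la aceleración, obtenemos la sacudida: j(t) = -180·t^2 + 120·t + 30. Tenemos la sacudida j(t) = -180·t^2 + 120·t + 30. Sustituyendo t = 1: j(1) = -30.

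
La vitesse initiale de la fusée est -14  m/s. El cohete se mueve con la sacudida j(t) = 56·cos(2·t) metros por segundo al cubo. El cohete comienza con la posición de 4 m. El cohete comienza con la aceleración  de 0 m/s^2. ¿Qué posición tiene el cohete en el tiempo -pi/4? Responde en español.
Para resolver esto, necesitamos tomar 3 integrales de nuestra ecuación de la sacudida j(t) = 56·cos(2·t). Tomando ∫j(t)dt y aplicando a(0) = 0, encontramos a(t) = 28·sin(2·t). La integral de la aceleración es la velocidad. Usando v(0) = -14, obtenemos v(t) = -14·cos(2·t). La integral de la velocidad, con x(0) = 4, da la posición: x(t) = 4 - 7·sin(2·t). De la ecuación de la posición x(t) = 4 - 7·sin(2·t), sustituimos t = -pi/4 para obtener x = 11.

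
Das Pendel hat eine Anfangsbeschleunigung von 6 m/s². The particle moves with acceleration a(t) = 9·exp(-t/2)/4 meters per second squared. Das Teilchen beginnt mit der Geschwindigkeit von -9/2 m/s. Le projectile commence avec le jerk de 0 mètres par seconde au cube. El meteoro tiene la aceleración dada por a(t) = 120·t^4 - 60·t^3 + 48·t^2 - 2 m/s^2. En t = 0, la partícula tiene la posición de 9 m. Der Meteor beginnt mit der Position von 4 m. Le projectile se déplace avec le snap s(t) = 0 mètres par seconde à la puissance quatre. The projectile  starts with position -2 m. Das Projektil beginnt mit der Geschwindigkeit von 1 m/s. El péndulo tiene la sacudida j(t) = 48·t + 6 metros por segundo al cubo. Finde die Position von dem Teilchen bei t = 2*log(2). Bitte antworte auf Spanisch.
Necesitamos integrar nuestra ecuación de la aceleración a(t) = 9·exp(-t/2)/4 2 veces. Tomando ∫a(t)dt y aplicando v(0) = -9/2, encontramos v(t) = -9·exp(-t/2)/2. Tomando ∫v(t)dt y aplicando x(0) = 9, encontramos x(t) = 9·exp(-t/2). Tenemos la posición x(t) = 9·exp(-t/2). Sustituyendo t = 2*log(2): x(2*log(2)) = 9/2.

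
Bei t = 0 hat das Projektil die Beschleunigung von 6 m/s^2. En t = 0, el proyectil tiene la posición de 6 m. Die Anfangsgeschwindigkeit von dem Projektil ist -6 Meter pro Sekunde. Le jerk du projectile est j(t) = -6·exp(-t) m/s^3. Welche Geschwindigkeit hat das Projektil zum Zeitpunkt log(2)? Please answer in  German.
Um dies zu lösen, müssen wir 2 Integrale unserer Gleichung für den Ruck j(t) = -6·exp(-t) finden. Das Integral von dem Ruck, mit a(0) = 6, ergibt die Beschleunigung: a(t) = 6·exp(-t). Das Integral von der Beschleunigung, mit v(0) = -6, ergibt die Geschwindigkeit: v(t) = -6·exp(-t). Wir haben die Geschwindigkeit v(t) = -6·exp(-t). Durch Einsetzen von t = log(2): v(log(2)) = -3.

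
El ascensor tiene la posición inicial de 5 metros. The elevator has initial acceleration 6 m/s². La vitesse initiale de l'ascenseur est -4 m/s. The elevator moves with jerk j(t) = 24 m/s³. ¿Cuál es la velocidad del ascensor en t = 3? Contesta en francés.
Pour résoudre ceci, nous devons prendre 2 intégrales de notre équation du jerk j(t) = 24. L'intégrale du jerk est l'accélération. En utilisant a(0) = 6, nous obtenons a(t) = 24·t + 6. L'intégrale de l'accélération est la vitesse. En utilisant v(0) = -4, nous obtenons v(t) = 12·t^2 + 6·t - 4. Nous avons la vitesse v(t) = 12·t^2 + 6·t - 4. En substituant t = 3: v(3) = 122.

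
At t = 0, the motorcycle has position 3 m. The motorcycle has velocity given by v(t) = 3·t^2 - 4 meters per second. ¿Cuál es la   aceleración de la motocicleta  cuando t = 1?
Partiendo de la velocidad v(t) = 3·t^2 - 4, tomamos 1 derivada. Tomando d/dt de v(t), encontramos a(t) = 6·t. De la ecuación de la aceleración a(t) = 6·t, sustituimos t = 1 para obtener a = 6.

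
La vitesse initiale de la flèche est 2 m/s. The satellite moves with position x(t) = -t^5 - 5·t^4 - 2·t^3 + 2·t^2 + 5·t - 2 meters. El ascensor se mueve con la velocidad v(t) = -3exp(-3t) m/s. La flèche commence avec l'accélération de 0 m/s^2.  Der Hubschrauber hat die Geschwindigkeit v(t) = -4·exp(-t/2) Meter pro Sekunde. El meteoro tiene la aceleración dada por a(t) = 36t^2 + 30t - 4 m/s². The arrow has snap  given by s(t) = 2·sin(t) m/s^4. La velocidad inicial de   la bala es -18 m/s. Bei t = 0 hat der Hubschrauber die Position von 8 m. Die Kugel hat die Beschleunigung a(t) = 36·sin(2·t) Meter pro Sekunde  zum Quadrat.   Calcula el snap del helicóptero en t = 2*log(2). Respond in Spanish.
Debemos derivar nuestra ecuación de la velocidad v(t) = -4·exp(-t/2) 3 veces. Derivando la velocidad, obtenemos la aceleración: a(t) = 2·exp(-t/2). Derivando la aceleración, obtenemos la sacudida: j(t) = -exp(-t/2). La derivada de la sacudida da el snap: s(t) = exp(-t/2)/2. Tenemos el snap s(t) = exp(-t/2)/2. Sustituyendo t = 2*log(2): s(2*log(2)) = 1/4.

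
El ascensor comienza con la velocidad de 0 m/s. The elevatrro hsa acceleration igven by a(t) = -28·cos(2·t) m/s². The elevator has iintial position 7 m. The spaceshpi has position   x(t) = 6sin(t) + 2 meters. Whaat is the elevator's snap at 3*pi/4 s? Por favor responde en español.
Debemos derivar nuestra ecuación de la aceleración a(t) = -28·cos(2·t) 2 veces. La derivada de la aceleración da la sacudida: j(t) = 56·sin(2·t). Tomando d/dt de j(t), encontramos s(t) = 112·cos(2·t). De la ecuación del snap s(t) = 112·cos(2·t), sustituimos t = 3*pi/4 para obtener s = 0.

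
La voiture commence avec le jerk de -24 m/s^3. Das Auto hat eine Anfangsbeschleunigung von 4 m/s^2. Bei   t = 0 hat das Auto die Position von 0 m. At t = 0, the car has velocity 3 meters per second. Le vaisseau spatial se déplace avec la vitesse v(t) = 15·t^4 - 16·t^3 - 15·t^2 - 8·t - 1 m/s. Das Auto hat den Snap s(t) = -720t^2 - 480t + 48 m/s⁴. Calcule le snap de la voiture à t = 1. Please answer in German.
Wir haben den Snap s(t) = -720·t^2 - 480·t + 48. Durch Einsetzen von t = 1: s(1) = -1152.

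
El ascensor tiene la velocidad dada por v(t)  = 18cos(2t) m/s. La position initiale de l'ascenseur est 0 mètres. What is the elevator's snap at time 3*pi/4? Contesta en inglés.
We must differentiate our velocity equation v(t) = 18·cos(2·t) 3 times. The derivative of velocity gives acceleration: a(t) = -36·sin(2·t). The derivative of acceleration gives jerk: j(t) = -72·cos(2·t). Differentiating jerk, we get snap: s(t) = 144·sin(2·t). We have snap s(t) = 144·sin(2·t). Substituting t = 3*pi/4: s(3*pi/4) = -144.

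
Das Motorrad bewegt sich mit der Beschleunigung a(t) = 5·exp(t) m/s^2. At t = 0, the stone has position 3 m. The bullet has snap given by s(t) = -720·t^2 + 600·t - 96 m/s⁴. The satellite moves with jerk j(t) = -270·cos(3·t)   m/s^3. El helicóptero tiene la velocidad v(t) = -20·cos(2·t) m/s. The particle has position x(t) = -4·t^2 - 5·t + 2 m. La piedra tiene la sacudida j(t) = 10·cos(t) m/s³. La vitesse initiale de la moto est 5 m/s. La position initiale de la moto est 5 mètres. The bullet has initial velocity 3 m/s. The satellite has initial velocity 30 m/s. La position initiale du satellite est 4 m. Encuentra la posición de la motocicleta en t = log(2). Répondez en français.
Nous devons intégrer notre équation de l'accélération a(t) = 5·exp(t) 2 fois. La primitive de l'accélération, avec v(0) = 5, donne la vitesse: v(t) = 5·exp(t). En prenant ∫v(t)dt et en appliquant x(0) = 5, nous trouvons x(t) = 5·exp(t). De l'équation de la position x(t) = 5·exp(t), nous substituons t = log(2) pour obtenir x = 10.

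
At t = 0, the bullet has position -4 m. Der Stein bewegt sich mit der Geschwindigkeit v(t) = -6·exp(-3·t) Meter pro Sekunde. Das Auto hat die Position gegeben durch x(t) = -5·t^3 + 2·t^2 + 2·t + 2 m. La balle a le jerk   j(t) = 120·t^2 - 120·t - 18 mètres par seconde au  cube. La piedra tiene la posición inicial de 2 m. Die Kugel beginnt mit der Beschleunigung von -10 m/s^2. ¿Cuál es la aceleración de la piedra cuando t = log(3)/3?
Debemos derivar nuestra ecuación de la velocidad v(t) = -6·exp(-3·t) 1 vez. Derivando la velocidad, obtenemos la aceleración: a(t) = 18·exp(-3·t). Usando a(t) = 18·exp(-3·t) y sustituyendo t = log(3)/3, encontramos a = 6.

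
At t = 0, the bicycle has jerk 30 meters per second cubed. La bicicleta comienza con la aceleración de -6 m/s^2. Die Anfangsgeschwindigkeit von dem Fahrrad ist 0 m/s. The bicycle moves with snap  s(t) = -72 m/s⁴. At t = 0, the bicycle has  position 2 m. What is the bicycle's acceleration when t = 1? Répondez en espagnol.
Debemos encontrar la integral de nuestra ecuación del snap s(t) = -72 2 veces. La integral del snap es la sacudida. Usando j(0) = 30, obtenemos j(t) = 30 - 72·t. Tomando ∫j(t)dt y aplicando a(0) = -6, encontramos a(t) = -36·t^2 + 30·t - 6. De la ecuación de la aceleración a(t) = -36·t^2 + 30·t - 6, sustituimos t = 1 para obtener a = -12.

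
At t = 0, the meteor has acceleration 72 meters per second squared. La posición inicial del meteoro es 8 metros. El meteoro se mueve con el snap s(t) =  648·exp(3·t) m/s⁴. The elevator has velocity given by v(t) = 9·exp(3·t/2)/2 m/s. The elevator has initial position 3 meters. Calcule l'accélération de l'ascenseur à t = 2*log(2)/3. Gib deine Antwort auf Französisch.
Pour résoudre ceci, nous devons prendre 1 dérivée de notre équation de la vitesse v(t) = 9·exp(3·t/2)/2. La dérivée de la vitesse donne l'accélération: a(t) = 27·exp(3·t/2)/4. En utilisant a(t) = 27·exp(3·t/2)/4 et en substituant t = 2*log(2)/3, nous trouvons a = 27/2.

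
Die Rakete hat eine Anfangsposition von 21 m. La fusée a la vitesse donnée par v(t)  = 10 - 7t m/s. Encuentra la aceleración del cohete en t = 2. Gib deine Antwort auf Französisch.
Pour résoudre ceci, nous devons prendre 1 dérivée de notre équation de la vitesse v(t) = 10 - 7·t. En dérivant la vitesse, nous obtenons l'accélération: a(t) = -7. De l'équation de l'accélération a(t) = -7, nous substituons t = 2 pour obtenir a = -7.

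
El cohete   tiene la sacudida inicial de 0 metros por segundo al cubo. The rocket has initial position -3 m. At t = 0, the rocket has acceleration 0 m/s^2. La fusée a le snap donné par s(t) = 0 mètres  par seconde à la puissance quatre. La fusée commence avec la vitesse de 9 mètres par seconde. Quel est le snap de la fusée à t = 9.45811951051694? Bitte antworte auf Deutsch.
Mit s(t) = 0 und Einsetzen von t = 9.45811951051694, finden wir s = 0.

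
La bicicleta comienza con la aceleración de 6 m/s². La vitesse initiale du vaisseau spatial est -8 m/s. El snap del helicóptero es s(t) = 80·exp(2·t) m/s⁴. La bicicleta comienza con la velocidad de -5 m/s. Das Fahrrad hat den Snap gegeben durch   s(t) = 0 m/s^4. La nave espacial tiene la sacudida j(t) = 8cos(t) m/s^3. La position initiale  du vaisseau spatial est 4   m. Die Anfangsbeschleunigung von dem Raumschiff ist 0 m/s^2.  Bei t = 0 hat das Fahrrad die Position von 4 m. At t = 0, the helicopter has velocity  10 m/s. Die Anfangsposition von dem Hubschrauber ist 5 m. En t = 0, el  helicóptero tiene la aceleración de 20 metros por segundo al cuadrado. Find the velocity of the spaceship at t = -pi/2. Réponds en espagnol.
Para resolver esto, necesitamos tomar 2 antiderivadas de nuestra ecuación de la sacudida j(t) = 8·cos(t). La antiderivada de la sacudida es la aceleración. Usando a(0) = 0, obtenemos a(t) = 8·sin(t). La integral de la aceleración es la velocidad. Usando v(0) = -8, obtenemos v(t) = -8·cos(t). Tenemos la velocidad v(t) = -8·cos(t). Sustituyendo t = -pi/2: v(-pi/2) = 0.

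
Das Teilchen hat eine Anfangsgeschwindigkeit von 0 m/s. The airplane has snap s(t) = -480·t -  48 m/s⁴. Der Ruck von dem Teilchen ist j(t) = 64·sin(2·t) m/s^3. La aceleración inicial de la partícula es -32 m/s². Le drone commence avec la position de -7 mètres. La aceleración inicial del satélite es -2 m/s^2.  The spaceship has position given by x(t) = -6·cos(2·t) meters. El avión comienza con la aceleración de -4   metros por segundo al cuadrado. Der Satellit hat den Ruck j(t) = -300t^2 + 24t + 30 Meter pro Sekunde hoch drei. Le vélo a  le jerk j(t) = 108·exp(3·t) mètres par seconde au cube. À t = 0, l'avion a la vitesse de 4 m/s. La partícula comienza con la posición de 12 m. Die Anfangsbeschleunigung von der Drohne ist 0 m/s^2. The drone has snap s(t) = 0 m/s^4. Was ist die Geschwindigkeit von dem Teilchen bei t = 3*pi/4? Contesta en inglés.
Starting from jerk j(t) = 64·sin(2·t), we take 2 antiderivatives. The antiderivative of jerk is acceleration. Using a(0) = -32, we get a(t) = -32·cos(2·t). The antiderivative of acceleration, with v(0) = 0, gives velocity: v(t) = -16·sin(2·t). We have velocity v(t) = -16·sin(2·t). Substituting t = 3*pi/4: v(3*pi/4) = 16.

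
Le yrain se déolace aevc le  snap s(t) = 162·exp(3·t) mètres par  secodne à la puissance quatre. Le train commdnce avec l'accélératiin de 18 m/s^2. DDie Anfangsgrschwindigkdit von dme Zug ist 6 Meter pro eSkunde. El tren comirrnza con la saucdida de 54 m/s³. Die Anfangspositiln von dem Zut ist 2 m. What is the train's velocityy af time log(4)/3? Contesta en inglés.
To solve this, we need to take 3 integrals of our snap equation s(t) = 162·exp(3·t). Finding the antiderivative of s(t) and using j(0) = 54: j(t) = 54·exp(3·t). Integrating jerk and using the initial condition a(0) = 18, we get a(t) = 18·exp(3·t). Integrating acceleration and using the initial condition v(0) = 6, we get v(t) = 6·exp(3·t). Using v(t) = 6·exp(3·t) and substituting t = log(4)/3, we find v = 24.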